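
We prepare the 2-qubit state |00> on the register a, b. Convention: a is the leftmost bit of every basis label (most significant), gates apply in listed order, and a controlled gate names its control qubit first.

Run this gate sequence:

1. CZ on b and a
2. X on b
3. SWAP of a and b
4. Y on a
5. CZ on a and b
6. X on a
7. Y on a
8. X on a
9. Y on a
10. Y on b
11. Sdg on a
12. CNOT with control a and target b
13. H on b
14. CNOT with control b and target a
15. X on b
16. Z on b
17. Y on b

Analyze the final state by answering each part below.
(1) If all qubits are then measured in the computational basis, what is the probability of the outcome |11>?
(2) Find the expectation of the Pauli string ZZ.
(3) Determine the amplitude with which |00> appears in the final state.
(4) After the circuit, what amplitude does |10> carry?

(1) A full measurement returns |11> with probability 1/2.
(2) In the final state, ZZ has expectation 1.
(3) The amplitude on |00> is -sqrt(2)*I/2.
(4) |10> carries amplitude 0 in the final state.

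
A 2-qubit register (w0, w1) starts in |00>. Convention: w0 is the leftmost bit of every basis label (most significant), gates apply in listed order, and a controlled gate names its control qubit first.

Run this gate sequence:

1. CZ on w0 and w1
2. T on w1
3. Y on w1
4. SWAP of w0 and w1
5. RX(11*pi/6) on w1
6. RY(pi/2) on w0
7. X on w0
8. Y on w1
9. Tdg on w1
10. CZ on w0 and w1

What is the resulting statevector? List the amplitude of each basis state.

The resulting statevector has amplitude I*(1 - sqrt(3))/4 on |00>, (-sqrt(3) - 1)*exp(3*I*pi/4)/4 on |01>, I*(-1 + sqrt(3))/4 on |10>, (-sqrt(3) - 1)*exp(3*I*pi/4)/4 on |11>.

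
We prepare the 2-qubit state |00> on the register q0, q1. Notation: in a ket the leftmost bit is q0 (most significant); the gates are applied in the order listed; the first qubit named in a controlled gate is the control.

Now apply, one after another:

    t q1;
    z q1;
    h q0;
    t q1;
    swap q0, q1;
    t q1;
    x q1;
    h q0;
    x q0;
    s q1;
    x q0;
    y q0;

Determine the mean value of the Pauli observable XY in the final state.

The expectation value of XY is -sqrt(2)/2.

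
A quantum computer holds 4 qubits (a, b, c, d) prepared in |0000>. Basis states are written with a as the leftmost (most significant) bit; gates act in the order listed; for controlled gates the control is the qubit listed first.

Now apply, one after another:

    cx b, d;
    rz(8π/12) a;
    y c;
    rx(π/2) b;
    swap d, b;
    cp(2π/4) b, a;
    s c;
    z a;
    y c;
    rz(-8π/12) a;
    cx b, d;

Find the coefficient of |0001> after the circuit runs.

The amplitude on |0001> is sqrt(2)/2.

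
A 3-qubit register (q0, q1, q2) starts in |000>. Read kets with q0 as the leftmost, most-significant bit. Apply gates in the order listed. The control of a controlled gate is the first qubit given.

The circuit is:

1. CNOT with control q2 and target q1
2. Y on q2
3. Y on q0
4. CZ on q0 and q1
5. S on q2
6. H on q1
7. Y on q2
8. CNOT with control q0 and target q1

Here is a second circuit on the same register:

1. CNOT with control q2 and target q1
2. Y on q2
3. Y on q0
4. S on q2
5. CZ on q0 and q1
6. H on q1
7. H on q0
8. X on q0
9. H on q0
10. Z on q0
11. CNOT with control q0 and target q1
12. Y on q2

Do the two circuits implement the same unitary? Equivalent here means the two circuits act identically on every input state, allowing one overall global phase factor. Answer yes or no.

Yes — the two circuits implement the same unitary up to a global phase.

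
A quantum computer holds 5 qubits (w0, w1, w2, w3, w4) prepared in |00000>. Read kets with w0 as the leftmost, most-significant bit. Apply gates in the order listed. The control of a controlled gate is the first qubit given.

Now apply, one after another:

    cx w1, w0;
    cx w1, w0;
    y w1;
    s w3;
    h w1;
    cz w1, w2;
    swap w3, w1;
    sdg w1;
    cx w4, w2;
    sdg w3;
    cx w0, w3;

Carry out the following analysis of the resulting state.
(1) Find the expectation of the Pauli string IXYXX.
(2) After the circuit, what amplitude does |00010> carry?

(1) In the final state, IXYXX has expectation 0.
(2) |00010> carries amplitude -sqrt(2)/2 in the final state.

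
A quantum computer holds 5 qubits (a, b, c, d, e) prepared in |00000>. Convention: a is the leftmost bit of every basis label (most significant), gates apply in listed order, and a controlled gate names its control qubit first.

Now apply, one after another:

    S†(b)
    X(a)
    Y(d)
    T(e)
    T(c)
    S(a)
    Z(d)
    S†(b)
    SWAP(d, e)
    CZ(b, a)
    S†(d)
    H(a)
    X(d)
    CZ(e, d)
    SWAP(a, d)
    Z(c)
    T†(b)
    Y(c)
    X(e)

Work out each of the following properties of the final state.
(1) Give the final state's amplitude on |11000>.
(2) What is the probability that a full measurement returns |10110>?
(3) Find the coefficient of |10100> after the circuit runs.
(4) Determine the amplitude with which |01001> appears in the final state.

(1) |11000> carries amplitude 0 in the final state.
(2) A full measurement returns |10110> with probability 1/2.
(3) |10100> carries amplitude -sqrt(2)*I/2 in the final state.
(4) The final state's coefficient on |01001> equals 0.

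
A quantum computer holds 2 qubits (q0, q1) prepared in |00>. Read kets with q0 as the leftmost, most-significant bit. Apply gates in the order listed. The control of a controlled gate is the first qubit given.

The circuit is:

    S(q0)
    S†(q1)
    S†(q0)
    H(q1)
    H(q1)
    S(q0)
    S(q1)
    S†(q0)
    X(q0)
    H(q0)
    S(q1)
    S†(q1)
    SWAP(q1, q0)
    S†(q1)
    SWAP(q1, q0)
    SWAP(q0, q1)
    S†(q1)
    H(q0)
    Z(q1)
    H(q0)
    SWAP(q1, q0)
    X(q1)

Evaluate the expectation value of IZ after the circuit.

The observable IZ averages to -1. Key observation: gates 1-8 undo each other exactly, leaving only the rest of the circuit to track.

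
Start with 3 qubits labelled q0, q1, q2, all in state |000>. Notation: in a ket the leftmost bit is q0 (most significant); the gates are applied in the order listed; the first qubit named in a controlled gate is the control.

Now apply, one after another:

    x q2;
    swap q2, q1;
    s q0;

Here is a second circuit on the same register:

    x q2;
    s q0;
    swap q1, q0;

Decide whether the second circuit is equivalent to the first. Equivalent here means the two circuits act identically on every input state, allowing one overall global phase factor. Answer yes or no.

No: there is an input state on which the two circuits produce genuinely different outputs (not merely differing by a phase).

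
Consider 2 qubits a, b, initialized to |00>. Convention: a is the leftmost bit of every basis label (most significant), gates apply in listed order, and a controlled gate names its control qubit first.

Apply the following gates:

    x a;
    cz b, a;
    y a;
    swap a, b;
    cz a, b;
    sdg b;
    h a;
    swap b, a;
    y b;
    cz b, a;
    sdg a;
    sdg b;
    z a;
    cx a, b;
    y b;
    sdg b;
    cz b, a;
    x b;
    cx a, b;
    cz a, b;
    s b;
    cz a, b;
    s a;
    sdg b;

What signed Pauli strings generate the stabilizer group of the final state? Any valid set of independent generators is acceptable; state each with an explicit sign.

One valid set of independent stabilizer generators is +IX, +ZI (any independent generating set of the same group is equally correct).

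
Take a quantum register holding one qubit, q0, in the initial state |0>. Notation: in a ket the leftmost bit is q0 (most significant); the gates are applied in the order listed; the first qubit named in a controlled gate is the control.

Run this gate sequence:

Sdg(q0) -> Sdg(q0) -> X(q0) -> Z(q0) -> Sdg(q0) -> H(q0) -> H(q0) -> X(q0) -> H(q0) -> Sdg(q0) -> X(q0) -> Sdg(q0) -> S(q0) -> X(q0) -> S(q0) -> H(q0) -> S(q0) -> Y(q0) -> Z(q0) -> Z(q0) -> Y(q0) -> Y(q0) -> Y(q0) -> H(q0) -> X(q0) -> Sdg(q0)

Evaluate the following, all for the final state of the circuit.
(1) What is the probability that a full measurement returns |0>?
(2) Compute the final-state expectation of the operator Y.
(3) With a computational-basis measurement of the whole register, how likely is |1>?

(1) The probability of measuring |0> is 1/2. Key observation: gates 10-15 undo each other exactly, leaving only the rest of the circuit to track.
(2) The observable Y averages to -1.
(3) Outcome |1> occurs with probability 1/2.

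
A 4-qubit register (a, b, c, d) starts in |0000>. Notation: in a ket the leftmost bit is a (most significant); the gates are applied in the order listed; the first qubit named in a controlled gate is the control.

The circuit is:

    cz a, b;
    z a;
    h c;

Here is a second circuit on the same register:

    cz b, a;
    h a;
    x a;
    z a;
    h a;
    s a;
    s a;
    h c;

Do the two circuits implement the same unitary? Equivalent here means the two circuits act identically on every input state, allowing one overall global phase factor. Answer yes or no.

No: there is an input state on which the two circuits produce genuinely different outputs (not merely differing by a phase).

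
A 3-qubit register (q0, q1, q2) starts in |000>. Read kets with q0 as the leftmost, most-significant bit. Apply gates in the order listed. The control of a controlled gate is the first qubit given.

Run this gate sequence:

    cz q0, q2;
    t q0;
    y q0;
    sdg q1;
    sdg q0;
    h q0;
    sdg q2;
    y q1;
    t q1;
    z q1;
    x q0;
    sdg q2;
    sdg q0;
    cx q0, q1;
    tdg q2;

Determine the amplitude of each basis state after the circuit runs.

The final amplitudes are sqrt(2)*exp(3*I*pi/4)/2 on |010>, -sqrt(2)*exp(I*pi/4)/2 on |100>, and 0 on every other basis state.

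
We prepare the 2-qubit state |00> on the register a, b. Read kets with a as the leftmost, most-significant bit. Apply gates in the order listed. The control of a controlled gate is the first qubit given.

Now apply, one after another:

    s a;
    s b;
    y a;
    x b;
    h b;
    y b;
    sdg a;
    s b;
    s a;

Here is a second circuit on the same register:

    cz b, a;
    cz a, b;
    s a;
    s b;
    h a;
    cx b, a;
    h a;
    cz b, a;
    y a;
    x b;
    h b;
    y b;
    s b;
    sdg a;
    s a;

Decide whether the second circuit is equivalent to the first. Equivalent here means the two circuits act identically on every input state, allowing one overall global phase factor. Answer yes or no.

Yes, they are equivalent — the unitaries differ by at most a global phase.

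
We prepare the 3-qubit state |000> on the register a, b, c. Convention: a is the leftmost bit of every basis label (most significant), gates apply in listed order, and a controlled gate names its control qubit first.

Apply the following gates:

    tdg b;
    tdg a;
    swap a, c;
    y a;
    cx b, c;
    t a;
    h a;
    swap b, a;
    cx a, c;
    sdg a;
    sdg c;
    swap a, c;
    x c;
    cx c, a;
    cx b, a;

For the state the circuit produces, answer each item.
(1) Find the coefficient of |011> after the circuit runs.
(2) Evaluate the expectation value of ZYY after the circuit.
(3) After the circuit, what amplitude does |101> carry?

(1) The amplitude on |011> is -sqrt(2)*exp(3*I*pi/4)/2.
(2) In the final state, ZYY has expectation 0.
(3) The final state's coefficient on |101> equals sqrt(2)*exp(3*I*pi/4)/2.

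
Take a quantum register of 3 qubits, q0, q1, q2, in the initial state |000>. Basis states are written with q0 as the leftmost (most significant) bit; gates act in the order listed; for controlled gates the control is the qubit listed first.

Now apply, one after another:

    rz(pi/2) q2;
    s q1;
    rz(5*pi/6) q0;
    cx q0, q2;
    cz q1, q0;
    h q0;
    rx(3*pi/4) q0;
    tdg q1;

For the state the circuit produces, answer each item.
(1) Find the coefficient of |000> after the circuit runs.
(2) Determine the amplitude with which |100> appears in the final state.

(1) The final state's coefficient on |000> equals sqrt(2)*(-sqrt(2 - sqrt(2))*exp(I*pi/3) + sqrt(sqrt(2) + 2)*exp(5*I*pi/6))/4.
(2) |100> carries amplitude sqrt(2)*(-sqrt(2 - sqrt(2))*exp(I*pi/3) + sqrt(sqrt(2) + 2)*exp(5*I*pi/6))/4 in the final state.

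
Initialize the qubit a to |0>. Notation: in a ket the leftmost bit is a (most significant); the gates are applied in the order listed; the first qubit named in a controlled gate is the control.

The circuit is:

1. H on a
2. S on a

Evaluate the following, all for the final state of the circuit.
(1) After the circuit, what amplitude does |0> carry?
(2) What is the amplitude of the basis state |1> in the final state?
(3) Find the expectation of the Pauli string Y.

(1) The final state's coefficient on |0> equals sqrt(2)/2.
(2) The final state's coefficient on |1> equals sqrt(2)*I/2.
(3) In the final state, Y has expectation 1.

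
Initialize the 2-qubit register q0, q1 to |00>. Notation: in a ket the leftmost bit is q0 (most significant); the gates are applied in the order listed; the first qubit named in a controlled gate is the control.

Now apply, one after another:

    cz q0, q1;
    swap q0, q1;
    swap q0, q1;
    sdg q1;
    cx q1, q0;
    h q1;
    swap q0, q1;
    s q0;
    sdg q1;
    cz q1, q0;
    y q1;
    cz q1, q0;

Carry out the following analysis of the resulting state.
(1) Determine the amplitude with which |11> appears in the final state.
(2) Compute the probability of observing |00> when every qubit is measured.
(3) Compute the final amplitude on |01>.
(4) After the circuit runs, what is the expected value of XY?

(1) The amplitude on |11> is sqrt(2)/2.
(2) The probability of measuring |00> is 0.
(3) The final state's coefficient on |01> equals sqrt(2)*I/2.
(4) In the final state, XY has expectation 0.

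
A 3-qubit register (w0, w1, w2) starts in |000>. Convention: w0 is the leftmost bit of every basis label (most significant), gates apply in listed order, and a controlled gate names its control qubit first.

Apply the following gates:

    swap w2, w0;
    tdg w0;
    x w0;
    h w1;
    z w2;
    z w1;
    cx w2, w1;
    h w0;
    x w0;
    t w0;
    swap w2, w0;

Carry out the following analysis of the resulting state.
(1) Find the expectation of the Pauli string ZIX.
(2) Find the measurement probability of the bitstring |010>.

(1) In the final state, ZIX has expectation -sqrt(2)/2.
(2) Outcome |010> occurs with probability 1/4.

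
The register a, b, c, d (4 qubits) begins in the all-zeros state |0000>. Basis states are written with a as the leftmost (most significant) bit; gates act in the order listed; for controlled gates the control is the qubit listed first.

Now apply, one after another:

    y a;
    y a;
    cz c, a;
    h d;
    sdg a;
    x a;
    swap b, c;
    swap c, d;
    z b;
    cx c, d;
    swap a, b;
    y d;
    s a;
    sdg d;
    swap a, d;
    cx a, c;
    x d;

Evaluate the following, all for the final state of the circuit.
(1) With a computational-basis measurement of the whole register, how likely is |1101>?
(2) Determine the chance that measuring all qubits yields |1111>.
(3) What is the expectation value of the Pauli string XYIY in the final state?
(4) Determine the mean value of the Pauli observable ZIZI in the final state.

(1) Outcome |1101> occurs with probability 0.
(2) Outcome |1111> occurs with probability 1/2.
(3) In the final state, XYIY has expectation 0.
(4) In the final state, ZIZI has expectation 0.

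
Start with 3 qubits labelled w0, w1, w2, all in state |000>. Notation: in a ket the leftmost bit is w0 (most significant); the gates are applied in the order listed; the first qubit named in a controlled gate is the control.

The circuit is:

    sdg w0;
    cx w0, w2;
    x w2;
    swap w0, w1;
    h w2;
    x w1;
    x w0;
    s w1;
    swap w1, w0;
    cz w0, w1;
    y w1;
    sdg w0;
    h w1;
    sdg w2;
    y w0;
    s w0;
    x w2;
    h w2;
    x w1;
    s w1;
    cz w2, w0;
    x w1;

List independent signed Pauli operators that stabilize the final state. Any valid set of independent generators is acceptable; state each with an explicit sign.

One valid set of independent stabilizer generators is -IYI, +IIY, +ZII (any independent generating set of the same group is equally correct).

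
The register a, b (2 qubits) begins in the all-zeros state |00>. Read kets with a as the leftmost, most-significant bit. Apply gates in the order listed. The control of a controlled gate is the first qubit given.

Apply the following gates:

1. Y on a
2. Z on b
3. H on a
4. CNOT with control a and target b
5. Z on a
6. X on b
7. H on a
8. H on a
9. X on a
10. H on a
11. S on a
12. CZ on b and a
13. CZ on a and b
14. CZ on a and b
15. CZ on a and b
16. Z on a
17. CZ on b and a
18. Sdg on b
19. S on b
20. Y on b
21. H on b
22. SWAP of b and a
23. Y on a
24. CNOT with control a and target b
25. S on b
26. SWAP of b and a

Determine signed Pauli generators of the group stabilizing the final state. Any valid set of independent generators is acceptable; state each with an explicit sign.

The stabilizer group can be generated by +XI, +IZ, among other valid generating sets.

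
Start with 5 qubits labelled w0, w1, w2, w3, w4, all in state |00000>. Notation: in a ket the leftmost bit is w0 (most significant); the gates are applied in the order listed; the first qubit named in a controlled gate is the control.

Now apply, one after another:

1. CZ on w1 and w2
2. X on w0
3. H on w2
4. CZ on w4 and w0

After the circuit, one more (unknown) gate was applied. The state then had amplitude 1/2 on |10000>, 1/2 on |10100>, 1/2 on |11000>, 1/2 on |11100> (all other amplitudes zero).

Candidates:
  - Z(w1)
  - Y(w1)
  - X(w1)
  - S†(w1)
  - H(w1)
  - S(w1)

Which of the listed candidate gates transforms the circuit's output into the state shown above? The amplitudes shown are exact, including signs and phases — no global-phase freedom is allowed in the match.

The applied gate was H(w1).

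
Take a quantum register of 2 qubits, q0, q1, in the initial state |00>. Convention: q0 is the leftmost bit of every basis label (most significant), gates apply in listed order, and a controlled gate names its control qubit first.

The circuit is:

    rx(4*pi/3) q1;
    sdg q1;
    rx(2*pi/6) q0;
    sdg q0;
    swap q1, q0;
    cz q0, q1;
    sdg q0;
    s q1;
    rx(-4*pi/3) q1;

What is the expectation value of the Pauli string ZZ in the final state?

In the final state, ZZ has expectation -5/8.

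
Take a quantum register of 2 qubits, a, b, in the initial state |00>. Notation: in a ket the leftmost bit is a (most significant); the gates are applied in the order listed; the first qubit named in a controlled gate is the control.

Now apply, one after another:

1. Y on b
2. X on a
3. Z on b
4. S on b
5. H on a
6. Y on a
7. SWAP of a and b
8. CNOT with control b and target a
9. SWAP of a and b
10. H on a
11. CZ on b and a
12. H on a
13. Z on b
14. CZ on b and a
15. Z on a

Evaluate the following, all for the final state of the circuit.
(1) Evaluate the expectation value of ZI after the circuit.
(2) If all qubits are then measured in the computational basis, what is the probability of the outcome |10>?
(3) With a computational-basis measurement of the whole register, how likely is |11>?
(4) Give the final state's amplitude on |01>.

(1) The expectation value of ZI is -1.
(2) A full measurement returns |10> with probability 1/2.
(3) Outcome |11> occurs with probability 1/2.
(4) |01> carries amplitude 0 in the final state.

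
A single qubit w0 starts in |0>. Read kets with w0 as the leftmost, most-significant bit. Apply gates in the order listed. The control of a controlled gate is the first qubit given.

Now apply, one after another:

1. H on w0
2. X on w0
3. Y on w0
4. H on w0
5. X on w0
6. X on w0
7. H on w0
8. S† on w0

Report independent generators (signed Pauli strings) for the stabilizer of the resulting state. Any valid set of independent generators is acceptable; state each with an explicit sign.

The stabilizer group can be generated by +Y, among other valid generating sets.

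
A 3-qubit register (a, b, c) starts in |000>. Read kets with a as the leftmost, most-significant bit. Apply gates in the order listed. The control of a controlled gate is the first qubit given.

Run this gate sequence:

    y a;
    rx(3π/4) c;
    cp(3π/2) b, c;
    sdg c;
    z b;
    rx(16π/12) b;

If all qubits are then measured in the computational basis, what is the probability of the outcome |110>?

A full measurement returns |110> with probability 3/8 - 3*sqrt(2)/16.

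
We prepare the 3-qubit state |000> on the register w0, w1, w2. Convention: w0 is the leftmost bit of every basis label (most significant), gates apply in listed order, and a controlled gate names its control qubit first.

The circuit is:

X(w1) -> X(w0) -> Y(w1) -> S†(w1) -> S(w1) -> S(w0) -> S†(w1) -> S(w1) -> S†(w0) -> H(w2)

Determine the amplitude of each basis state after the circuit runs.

After the circuit, the state carries amplitude -sqrt(2)*I/2 on |100>, -sqrt(2)*I/2 on |101>, and 0 on every other basis state. Key observation: gates 6-9 undo each other exactly, leaving only the rest of the circuit to track.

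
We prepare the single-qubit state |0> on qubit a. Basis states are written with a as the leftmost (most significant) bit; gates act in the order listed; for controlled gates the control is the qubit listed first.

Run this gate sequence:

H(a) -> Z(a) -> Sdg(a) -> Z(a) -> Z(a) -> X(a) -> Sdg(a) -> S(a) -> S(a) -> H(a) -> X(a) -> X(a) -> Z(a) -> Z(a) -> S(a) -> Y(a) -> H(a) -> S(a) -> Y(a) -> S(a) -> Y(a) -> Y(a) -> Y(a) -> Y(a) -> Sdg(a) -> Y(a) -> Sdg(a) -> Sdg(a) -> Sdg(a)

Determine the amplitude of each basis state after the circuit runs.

The resulting statevector has amplitude -sqrt(2)/2 on |0>, -sqrt(2)/2 on |1>. Key observation: gates 19-26 undo each other exactly, leaving only the rest of the circuit to track.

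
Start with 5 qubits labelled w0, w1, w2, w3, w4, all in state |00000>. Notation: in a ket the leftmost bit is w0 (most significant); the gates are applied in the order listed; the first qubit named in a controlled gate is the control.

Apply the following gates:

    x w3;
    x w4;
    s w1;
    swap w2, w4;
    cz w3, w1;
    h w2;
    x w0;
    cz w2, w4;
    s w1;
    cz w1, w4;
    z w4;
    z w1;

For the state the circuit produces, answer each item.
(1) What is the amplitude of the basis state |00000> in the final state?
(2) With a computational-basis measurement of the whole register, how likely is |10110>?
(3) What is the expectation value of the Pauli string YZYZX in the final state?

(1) The final state's coefficient on |00000> equals 0.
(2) A full measurement returns |10110> with probability 1/2.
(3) The observable YZYZX averages to 0.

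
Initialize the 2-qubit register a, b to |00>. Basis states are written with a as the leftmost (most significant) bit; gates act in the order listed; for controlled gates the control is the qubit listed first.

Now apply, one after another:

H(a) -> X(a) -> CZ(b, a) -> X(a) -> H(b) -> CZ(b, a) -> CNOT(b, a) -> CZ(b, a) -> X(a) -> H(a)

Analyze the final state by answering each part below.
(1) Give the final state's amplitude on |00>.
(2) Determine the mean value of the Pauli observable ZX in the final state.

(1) The amplitude on |00> is sqrt(2)/2.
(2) The expectation value of ZX is -1.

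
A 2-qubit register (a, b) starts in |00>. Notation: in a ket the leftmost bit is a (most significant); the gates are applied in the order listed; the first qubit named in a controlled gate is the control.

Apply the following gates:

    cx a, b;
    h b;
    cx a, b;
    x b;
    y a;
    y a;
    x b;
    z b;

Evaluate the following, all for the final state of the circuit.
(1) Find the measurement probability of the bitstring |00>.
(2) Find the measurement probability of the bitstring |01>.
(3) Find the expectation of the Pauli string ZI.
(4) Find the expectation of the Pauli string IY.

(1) Outcome |00> occurs with probability 1/2. Key observation: steps 4-7 multiply out to the identity, so the circuit reduces to the remaining gates.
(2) A full measurement returns |01> with probability 1/2.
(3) The expectation value of ZI is 1.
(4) The observable IY averages to 0.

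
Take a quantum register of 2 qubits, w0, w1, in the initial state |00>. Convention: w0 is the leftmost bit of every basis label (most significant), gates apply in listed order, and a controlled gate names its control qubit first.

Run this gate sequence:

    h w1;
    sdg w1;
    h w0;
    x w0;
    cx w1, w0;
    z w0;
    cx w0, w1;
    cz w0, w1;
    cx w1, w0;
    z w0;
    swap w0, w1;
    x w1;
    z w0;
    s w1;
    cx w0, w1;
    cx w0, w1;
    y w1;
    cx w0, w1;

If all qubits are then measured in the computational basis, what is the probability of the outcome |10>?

The probability of measuring |10> is 1/4.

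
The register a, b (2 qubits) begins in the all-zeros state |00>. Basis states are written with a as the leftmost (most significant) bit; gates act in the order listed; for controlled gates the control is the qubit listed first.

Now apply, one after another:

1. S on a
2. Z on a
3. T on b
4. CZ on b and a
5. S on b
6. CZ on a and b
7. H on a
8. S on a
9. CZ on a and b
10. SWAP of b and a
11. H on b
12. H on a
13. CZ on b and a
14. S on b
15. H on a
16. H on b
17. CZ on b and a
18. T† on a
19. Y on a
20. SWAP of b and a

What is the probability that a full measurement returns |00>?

Outcome |00> occurs with probability 1/4.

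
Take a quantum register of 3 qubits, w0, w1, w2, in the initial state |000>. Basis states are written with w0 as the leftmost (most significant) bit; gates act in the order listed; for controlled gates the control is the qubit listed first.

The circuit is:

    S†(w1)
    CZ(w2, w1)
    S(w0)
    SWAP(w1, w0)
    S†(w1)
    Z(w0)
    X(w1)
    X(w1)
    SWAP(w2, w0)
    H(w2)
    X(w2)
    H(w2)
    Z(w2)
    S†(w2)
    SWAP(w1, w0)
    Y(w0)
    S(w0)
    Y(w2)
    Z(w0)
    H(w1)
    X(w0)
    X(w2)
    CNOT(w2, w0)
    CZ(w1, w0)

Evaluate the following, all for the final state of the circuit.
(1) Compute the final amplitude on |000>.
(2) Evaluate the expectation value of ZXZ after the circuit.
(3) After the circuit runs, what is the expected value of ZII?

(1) The final state's coefficient on |000> equals sqrt(2)*I/2. Key observation: steps 10-13 multiply out to the identity, so the circuit reduces to the remaining gates.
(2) In the final state, ZXZ has expectation 1.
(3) In the final state, ZII has expectation 1.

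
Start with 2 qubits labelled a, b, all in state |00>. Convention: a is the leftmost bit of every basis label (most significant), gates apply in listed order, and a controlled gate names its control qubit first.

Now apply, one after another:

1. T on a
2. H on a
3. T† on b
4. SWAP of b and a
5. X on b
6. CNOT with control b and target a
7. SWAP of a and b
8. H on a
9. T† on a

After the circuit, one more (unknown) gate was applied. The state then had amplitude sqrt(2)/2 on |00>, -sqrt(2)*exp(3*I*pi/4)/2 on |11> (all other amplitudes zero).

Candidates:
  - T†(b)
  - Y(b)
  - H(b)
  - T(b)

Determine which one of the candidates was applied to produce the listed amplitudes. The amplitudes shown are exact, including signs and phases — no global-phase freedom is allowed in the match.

It was H(b) that produced the state shown.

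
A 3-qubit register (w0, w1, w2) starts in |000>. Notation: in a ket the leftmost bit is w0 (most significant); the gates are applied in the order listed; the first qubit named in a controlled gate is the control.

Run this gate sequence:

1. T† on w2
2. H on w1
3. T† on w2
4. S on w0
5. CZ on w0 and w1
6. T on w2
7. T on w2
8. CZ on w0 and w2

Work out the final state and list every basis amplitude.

The final amplitudes are sqrt(2)/2 on |000>, sqrt(2)/2 on |010>, and 0 on every other basis state.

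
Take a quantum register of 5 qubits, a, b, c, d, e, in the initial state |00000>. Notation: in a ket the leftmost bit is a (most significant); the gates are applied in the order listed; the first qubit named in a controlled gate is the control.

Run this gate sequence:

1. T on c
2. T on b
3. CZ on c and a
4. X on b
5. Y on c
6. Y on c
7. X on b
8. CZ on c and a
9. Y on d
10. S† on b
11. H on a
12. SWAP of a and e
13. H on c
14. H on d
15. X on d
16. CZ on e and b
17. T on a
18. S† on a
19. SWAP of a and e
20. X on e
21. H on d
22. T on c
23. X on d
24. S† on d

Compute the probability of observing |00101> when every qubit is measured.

Outcome |00101> occurs with probability 1/4.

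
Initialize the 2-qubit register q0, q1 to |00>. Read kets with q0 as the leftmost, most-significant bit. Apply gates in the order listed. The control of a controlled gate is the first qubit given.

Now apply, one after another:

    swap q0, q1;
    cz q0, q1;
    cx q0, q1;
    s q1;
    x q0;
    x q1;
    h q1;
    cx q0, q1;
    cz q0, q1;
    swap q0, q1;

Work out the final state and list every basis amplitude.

The resulting statevector has amplitude 0 on |00>, -sqrt(2)/2 on |01>, 0 on |10>, -sqrt(2)/2 on |11>.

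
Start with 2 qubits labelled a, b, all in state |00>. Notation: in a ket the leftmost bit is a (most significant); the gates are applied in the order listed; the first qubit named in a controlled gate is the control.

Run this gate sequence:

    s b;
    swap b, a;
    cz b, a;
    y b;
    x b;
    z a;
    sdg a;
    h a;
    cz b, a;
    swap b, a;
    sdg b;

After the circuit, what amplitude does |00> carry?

|00> carries amplitude sqrt(2)*I/2 in the final state.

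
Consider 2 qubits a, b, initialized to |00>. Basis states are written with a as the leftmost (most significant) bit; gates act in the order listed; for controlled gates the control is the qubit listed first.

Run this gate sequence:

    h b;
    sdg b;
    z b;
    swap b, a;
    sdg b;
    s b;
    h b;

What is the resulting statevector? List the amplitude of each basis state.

After the circuit, the state carries amplitude 1/2 on |00>, 1/2 on |01>, I/2 on |10>, I/2 on |11>.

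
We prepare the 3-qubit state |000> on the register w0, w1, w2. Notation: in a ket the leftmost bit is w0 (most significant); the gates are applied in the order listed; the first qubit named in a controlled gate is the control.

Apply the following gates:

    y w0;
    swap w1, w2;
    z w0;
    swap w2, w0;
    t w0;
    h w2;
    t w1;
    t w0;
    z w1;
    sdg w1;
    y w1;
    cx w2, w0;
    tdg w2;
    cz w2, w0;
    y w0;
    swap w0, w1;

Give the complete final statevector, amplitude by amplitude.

The final amplitudes are -sqrt(2)*exp(I*pi/4)/2 on |101>, sqrt(2)*I/2 on |110>, and 0 on every other basis state.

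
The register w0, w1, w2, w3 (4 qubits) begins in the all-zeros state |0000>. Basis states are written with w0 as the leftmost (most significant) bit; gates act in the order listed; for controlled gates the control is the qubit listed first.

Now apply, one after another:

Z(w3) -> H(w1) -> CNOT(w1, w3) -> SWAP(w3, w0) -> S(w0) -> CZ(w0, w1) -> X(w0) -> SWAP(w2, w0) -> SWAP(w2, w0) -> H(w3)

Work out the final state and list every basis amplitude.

After the circuit, the state carries amplitude -I/2 on |0100>, -I/2 on |0101>, 1/2 on |1000>, 1/2 on |1001>, and 0 on every other basis state.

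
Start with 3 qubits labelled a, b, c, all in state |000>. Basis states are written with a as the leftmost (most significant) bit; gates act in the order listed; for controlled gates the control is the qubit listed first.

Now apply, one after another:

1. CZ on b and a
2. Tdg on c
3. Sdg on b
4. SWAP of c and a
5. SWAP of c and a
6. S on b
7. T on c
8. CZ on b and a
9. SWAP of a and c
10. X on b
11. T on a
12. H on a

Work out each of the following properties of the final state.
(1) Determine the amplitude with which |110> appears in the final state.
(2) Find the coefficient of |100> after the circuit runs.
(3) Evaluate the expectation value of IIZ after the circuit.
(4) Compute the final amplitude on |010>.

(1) The final state's coefficient on |110> equals sqrt(2)/2. Key observation: the block from step 1 through step 8 cancels to the identity and can be dropped.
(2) |100> carries amplitude 0 in the final state.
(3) The expectation value of IIZ is 1.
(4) The final state's coefficient on |010> equals sqrt(2)/2.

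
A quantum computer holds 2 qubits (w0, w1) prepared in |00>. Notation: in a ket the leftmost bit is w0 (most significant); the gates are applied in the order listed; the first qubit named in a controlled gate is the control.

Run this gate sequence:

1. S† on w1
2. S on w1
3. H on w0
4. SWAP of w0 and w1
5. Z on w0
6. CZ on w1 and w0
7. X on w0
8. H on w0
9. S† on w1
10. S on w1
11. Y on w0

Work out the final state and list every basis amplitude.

The resulting statevector has amplitude I/2 on |00>, I/2 on |01>, I/2 on |10>, I/2 on |11>.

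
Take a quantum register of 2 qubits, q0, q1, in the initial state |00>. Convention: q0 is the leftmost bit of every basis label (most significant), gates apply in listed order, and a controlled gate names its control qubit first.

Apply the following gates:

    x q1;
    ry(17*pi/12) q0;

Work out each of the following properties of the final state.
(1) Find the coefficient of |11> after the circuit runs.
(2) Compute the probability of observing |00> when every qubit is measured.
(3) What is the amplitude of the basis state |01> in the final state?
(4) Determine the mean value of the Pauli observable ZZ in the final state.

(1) The amplitude on |11> is sqrt(6 - 3*sqrt(2))/4 + sqrt(sqrt(2) + 2)/4.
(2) A full measurement returns |00> with probability 0.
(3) The amplitude on |01> is -sqrt(3*sqrt(2) + 6)/4 + sqrt(2 - sqrt(2))/4.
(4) The observable ZZ averages to -sqrt(2)/4 + sqrt(6)/4.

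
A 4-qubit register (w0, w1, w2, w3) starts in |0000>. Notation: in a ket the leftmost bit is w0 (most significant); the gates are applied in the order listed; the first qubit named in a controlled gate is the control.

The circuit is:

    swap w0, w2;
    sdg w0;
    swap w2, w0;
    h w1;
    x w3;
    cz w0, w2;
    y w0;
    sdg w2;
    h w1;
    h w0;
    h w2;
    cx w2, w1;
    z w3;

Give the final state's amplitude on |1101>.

The amplitude on |1101> is 0.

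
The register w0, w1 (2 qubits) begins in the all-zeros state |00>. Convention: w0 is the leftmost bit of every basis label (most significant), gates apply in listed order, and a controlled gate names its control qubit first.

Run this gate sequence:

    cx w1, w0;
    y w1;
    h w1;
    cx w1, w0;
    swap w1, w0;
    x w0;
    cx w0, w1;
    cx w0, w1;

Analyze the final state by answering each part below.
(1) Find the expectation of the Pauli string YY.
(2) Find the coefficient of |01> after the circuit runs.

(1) The observable YY averages to -1. Key observation: gates 7-8 undo each other exactly, leaving only the rest of the circuit to track.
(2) The amplitude on |01> is -sqrt(2)*I/2.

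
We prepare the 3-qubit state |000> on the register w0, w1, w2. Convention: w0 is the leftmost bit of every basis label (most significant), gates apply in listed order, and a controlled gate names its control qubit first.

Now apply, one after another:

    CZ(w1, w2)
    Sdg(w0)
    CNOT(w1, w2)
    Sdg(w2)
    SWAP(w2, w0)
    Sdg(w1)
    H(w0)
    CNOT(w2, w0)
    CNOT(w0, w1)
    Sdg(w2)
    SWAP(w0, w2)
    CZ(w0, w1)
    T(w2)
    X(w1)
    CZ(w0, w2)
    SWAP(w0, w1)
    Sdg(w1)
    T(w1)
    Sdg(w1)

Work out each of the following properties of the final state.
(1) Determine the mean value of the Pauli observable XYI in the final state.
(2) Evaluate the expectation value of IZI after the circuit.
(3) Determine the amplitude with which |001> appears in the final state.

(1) In the final state, XYI has expectation 0.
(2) The observable IZI averages to 1.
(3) The final state's coefficient on |001> equals sqrt(2)*exp(I*pi/4)/2.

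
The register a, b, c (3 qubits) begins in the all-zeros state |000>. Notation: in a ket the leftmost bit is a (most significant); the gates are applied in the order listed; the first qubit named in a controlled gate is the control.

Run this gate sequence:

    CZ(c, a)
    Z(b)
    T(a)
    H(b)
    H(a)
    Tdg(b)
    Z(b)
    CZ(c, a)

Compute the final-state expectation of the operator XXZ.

The expectation value of XXZ is -sqrt(2)/2.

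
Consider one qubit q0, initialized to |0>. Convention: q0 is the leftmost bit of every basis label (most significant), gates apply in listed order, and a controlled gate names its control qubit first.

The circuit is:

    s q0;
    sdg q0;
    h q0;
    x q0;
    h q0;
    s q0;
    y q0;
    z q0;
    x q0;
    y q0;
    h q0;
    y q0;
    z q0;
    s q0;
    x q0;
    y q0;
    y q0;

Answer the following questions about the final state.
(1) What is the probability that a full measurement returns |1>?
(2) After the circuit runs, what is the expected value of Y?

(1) Outcome |1> occurs with probability 1/2.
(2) In the final state, Y has expectation 1.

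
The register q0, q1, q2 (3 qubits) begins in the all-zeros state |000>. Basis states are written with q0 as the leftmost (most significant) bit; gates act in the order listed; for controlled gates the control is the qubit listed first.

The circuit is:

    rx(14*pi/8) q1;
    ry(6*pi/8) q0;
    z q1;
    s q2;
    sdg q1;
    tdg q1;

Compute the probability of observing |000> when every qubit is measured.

Outcome |000> occurs with probability 1/8.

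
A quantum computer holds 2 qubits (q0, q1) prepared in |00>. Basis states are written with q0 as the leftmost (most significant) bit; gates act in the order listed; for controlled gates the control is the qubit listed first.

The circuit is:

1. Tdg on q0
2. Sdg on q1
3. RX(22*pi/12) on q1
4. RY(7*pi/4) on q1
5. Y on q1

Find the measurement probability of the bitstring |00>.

The probability of measuring |00> is 1/2 - sqrt(6)/8.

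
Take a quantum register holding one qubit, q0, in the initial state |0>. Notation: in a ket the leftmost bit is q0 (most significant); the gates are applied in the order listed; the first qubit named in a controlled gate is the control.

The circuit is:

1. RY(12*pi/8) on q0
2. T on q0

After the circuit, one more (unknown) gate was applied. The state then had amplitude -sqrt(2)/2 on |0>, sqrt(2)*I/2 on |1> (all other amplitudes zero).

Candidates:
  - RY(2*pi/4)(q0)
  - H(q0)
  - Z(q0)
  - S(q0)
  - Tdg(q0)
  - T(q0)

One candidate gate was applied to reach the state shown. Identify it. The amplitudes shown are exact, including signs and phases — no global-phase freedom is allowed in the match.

The unique candidate consistent with the amplitudes is T(q0).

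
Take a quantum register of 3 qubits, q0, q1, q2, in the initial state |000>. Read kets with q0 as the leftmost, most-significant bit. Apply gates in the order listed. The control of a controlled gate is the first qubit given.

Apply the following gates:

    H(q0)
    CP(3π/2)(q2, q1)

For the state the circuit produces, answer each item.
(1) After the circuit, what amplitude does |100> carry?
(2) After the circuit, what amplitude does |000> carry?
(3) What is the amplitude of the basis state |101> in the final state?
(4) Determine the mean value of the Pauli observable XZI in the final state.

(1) The final state's coefficient on |100> equals sqrt(2)/2.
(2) |000> carries amplitude sqrt(2)/2 in the final state.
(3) The final state's coefficient on |101> equals 0.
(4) The expectation value of XZI is 1.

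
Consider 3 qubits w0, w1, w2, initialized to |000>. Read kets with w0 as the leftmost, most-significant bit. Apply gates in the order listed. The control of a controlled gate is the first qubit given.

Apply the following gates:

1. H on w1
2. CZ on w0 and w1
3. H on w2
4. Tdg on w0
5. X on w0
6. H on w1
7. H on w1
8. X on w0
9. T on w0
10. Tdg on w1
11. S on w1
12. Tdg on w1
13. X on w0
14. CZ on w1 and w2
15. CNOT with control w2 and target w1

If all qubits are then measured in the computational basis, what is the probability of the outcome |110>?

The probability of measuring |110> is 1/4. Key observation: the block from step 4 through step 9 cancels to the identity and can be dropped.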